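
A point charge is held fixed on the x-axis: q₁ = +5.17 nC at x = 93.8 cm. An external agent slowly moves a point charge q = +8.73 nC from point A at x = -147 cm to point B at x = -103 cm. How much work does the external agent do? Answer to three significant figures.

For quasistatic motion the external work equals the change in potential energy: W_ext = qΔV = q(V_B − V_A).
At A: distance to the source charge is 2.41 m; V_A = kq₁/r = 19.3 V.
At B: distance to the source charge is 1.97 m; V_B = kq₁/r = 23.6 V.
ΔV = V_B − V_A = 4.32 V.
W_ext = qΔV = (8.73×10⁻⁹ C)(4.32 V) = 3.77×10⁻⁸ J.

3.77×10⁻⁸ J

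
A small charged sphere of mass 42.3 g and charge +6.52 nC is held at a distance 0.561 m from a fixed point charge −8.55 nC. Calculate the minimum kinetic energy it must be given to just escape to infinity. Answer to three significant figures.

8.93×10⁻⁷ J

To just escape, total mechanical energy must reach zero at infinity: ½mv²_min + U = 0, so ½mv²_min = −U = |kQq|/r.
|U| = |kQq|/r = (8.99×10⁹ N·m²/C²)(8.55×10⁻⁹)(6.52×10⁻⁹)/(0.561) = 8.93×10⁻⁷ J.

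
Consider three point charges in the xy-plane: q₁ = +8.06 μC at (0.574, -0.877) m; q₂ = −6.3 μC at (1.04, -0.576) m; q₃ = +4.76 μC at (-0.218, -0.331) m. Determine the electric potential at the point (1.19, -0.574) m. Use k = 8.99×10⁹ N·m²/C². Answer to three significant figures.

-2.42×10⁵ V

The total potential is the scalar sum of each charge's contribution, V = Σ kqᵢ/rᵢ.
Distances from the field point to each charge: r₁ = 0.686 m, r₂ = 0.150 m, r₃ = 1.43 m.
V = k[(8.06×10⁻⁶)/(0.686) + (-6.30×10⁻⁶)/(0.150) + (4.76×10⁻⁶)/(1.43)] = -2.42×10⁵ V.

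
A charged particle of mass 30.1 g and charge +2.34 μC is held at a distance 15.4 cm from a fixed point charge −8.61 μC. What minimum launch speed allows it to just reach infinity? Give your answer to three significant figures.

To just escape, total mechanical energy must reach zero at infinity: ½mv²_min + U = 0, so ½mv²_min = −U = |kQq|/r.
|U| = |kQq|/r = (8.99×10⁹ N·m²/C²)(8.61×10⁻⁶)(2.34×10⁻⁶)/(0.154) = 1.18 J.
v_min = √(2|U|/m) = √(2·1.18/0.0301) = 8.84 m/s.

8.84 m/s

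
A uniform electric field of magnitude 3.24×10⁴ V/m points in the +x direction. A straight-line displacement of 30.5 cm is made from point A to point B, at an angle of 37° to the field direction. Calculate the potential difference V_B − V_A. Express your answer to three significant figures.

Only the component of displacement along E changes the potential: ΔV = −E·d·cosθ.
ΔV = −(3.24×10⁴ V/m)(0.305 m)cos37° = -7890 V.

-7890 V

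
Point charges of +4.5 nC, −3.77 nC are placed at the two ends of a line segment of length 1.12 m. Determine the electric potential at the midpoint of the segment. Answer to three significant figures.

The total potential is the scalar sum of each charge's contribution, V = Σ kqᵢ/rᵢ.
Each charge is 0.560 m from the midpoint.
V = k[(4.50×10⁻⁹)/(0.560) + (-3.77×10⁻⁹)/(0.560)] = 11.7 V.

11.7 V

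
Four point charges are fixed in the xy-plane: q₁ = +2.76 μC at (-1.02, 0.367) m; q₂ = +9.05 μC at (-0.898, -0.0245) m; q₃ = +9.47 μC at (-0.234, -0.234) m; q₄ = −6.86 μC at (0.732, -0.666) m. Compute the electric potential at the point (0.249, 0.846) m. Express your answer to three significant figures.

Electric potential is a scalar, so the contributions from each charge add algebraically: V = Σ kqᵢ/rᵢ.
Distances from the field point to each charge: r₁ = 1.36 m, r₂ = 1.44 m, r₃ = 1.18 m, r₄ = 1.59 m.
V = k[(2.76×10⁻⁶)/(1.36) + (9.05×10⁻⁶)/(1.44) + (9.47×10⁻⁶)/(1.18) + (-6.86×10⁻⁶)/(1.59)] = 1.08×10⁵ V.

1.08×10⁵ V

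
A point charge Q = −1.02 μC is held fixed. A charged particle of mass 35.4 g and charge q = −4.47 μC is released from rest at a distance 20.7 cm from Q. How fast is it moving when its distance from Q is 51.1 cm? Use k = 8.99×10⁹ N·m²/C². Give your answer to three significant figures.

Only the electrostatic force acts, so mechanical energy is conserved: ½mv² = U₁ − U₂ = kQq(1/r₁ − 1/r₂).
U₁ − U₂ = (8.99×10⁹ N·m²/C²)(-1.02×10⁻⁶ C)(-4.47×10⁻⁶ C)(1/0.207 − 1/0.511) = 0.118 J.
v = √(2·0.118/0.0354) = 2.58 m/s.

2.58 m/s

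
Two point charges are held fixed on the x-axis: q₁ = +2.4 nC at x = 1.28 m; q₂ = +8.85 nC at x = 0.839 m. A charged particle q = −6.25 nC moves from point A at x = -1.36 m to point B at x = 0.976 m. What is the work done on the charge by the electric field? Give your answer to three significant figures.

3.80×10⁻⁶ J

The work done by the electric force is W_field = −ΔU = −q(V_B − V_A) = q(V_A − V_B).
At A: distances to the source charges are 2.64 m, 2.20 m; V_A = Σ kqᵢ/rᵢ = 44.4 V.
At B: distances to the source charges are 0.304 m, 0.137 m; V_B = Σ kqᵢ/rᵢ = 652 V.
ΔV = V_B − V_A = 607 V.
W_field = −qΔV = −(-6.25×10⁻⁹ C)(607 V) = 3.80×10⁻⁶ J.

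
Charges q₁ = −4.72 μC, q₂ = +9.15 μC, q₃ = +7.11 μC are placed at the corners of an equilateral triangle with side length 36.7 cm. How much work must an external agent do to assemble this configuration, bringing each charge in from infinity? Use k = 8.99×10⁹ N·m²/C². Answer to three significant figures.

-0.286 J

The work to assemble the configuration equals its total potential energy, U = Σ kqᵢqⱼ/rᵢⱼ over all pairs.
All three pair separations equal the side length, 0.367 m.
U = (-1.06) + (-0.822) + (1.59) = -0.286 J.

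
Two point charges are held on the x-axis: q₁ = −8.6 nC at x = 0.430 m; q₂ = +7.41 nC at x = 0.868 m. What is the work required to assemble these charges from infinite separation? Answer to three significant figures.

-1.31×10⁻⁶ J

The assembly work is the sum of pairwise potential energies, U = Σ_{i<j} kqᵢqⱼ/rᵢⱼ.
Pair separations: r₁₂ = 0.438 m.
U = (-1.31×10⁻⁶) = -1.31×10⁻⁶ J.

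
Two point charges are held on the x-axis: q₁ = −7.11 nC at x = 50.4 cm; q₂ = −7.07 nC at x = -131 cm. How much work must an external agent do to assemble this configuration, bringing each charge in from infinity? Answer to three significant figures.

2.49×10⁻⁷ J

The work to assemble the configuration equals its total potential energy, U = Σ kqᵢqⱼ/rᵢⱼ over all pairs.
Pair separations: r₁₂ = 1.81 m.
U = (2.49×10⁻⁷) = 2.49×10⁻⁷ J.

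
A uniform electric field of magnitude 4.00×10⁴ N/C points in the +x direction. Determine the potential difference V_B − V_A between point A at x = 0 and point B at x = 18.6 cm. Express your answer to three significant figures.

-7440 V

In a uniform field, potential decreases in the direction of E: V_B − V_A = −E·Δx.
V_B − V_A = −(4.00×10⁴ V/m)(0.186 m) = -7440 V.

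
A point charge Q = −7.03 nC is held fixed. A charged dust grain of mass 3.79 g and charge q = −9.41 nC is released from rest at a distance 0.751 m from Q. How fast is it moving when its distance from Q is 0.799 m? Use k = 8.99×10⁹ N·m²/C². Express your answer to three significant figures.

Only the electrostatic force acts, so mechanical energy is conserved: ½mv² = U₁ − U₂ = kQq(1/r₁ − 1/r₂).
U₁ − U₂ = (8.99×10⁹ N·m²/C²)(-7.03×10⁻⁹ C)(-9.41×10⁻⁹ C)(1/0.751 − 1/0.799) = 4.76×10⁻⁸ J.
v = √(2·4.76×10⁻⁸/3.79×10⁻³) = 5.01×10⁻³ m/s.

5.01×10⁻³ m/s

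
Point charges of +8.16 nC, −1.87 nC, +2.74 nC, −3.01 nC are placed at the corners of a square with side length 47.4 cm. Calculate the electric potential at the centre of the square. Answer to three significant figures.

The total potential is the scalar sum of each charge's contribution, V = Σ kqᵢ/rᵢ.
The distance from each corner to the centre is a√2/2 = 0.335 m.
V = k[(8.16×10⁻⁹)/(0.335) + (-1.87×10⁻⁹)/(0.335) + (2.74×10⁻⁹)/(0.335) + (-3.01×10⁻⁹)/(0.335)] = 161 V.

161 V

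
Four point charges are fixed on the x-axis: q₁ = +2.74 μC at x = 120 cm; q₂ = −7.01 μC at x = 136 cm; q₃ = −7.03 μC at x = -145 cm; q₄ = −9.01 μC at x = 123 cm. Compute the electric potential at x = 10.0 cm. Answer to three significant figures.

The total potential is the scalar sum of each charge's contribution, V = Σ kqᵢ/rᵢ.
Distances from the field point to each charge: r₁ = 1.10 m, r₂ = 1.26 m, r₃ = 1.55 m, r₄ = 1.13 m.
V = k[(2.74×10⁻⁶)/(1.10) + (-7.01×10⁻⁶)/(1.26) + (-7.03×10⁻⁶)/(1.55) + (-9.01×10⁻⁶)/(1.13)] = -1.40×10⁵ V.

-1.40×10⁵ V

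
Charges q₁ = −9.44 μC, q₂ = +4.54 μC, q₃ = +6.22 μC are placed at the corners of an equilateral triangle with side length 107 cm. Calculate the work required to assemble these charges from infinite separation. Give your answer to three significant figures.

-0.616 J

The work to assemble the configuration equals its total potential energy, U = Σ kqᵢqⱼ/rᵢⱼ over all pairs.
All three pair separations equal the side length, 1.07 m.
U = (-0.360) + (-0.493) + (0.237) = -0.616 J.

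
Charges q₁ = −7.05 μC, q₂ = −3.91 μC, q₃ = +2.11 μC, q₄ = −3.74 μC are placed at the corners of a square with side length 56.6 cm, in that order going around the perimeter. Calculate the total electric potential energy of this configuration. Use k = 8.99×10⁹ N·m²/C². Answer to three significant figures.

0.597 J

The assembly work is the sum of pairwise potential energies, U = Σ_{i<j} kqᵢqⱼ/rᵢⱼ.
The four side pairs have separation 0.566 m and the two diagonal pairs 0.800 m.
Summing all 6 pair terms gives U = 0.597 J.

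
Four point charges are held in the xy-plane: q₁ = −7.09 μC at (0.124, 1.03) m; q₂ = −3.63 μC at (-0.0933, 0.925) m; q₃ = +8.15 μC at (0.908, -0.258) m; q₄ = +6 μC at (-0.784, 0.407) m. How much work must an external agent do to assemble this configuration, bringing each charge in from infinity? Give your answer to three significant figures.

0.110 J

The work to assemble the configuration equals its total potential energy, U = Σ kqᵢqⱼ/rᵢⱼ over all pairs.
Pair separations: r₁₂ = 0.241 m, r₁₃ = 1.51 m, r₁₄ = 1.10 m, r₂₃ = 1.55 m, r₂₄ = 0.863 m, r₃₄ = 1.82 m.
Summing all 6 pair terms gives U = 0.110 J.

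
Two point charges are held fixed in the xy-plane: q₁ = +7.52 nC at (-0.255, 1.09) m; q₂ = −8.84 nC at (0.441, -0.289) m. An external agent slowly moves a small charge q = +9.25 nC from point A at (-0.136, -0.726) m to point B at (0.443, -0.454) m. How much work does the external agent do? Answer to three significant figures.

For quasistatic motion the external work equals the change in potential energy: W_ext = qΔV = q(V_B − V_A).
At A: distances to the source charges are 1.82 m, 0.724 m; V_A = Σ kqᵢ/rᵢ = -72.6 V.
At B: distances to the source charges are 1.69 m, 0.165 m; V_B = Σ kqᵢ/rᵢ = -442 V.
ΔV = V_B − V_A = -369 V.
W_ext = qΔV = (9.25×10⁻⁹ C)(-369 V) = -3.41×10⁻⁶ J.

-3.41×10⁻⁶ J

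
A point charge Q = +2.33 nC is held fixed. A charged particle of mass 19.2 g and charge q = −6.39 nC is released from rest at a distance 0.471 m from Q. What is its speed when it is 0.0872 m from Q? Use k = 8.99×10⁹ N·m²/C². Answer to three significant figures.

0.0114 m/s

Only the electrostatic force acts, so mechanical energy is conserved: ½mv² = U₁ − U₂ = kQq(1/r₁ − 1/r₂).
U₁ − U₂ = (8.99×10⁹ N·m²/C²)(2.33×10⁻⁹ C)(-6.39×10⁻⁹ C)(1/0.471 − 1/0.0872) = 1.25×10⁻⁶ J.
v = √(2·1.25×10⁻⁶/0.0192) = 0.0114 m/s.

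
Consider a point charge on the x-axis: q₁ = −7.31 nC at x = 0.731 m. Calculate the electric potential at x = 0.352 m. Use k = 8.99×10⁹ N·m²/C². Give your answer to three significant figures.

-173 V

The total potential is the scalar sum of each charge's contribution, V = Σ kqᵢ/rᵢ.
V = k[(-7.31×10⁻⁹)/(0.379)] = -173 V.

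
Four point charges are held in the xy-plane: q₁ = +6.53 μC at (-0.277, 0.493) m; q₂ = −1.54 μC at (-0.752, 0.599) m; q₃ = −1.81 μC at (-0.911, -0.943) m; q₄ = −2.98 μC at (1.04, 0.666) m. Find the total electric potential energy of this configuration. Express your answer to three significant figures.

The work to assemble the configuration equals its total potential energy, U = Σ kqᵢqⱼ/rᵢⱼ over all pairs.
Pair separations: r₁₂ = 0.487 m, r₁₃ = 1.57 m, r₁₄ = 1.33 m, r₂₃ = 1.55 m, r₂₄ = 1.79 m, r₃₄ = 2.53 m.
Summing all 6 pair terms gives U = -0.327 J.

-0.327 J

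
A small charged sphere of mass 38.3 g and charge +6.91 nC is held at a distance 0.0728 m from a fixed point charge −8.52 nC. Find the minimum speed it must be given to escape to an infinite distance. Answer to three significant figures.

0.0195 m/s

To just escape, total mechanical energy must reach zero at infinity: ½mv²_min + U = 0, so ½mv²_min = −U = |kQq|/r.
|U| = |kQq|/r = (8.99×10⁹ N·m²/C²)(8.52×10⁻⁹)(6.91×10⁻⁹)/(0.0728) = 7.27×10⁻⁶ J.
v_min = √(2|U|/m) = √(2·7.27×10⁻⁶/0.0383) = 0.0195 m/s.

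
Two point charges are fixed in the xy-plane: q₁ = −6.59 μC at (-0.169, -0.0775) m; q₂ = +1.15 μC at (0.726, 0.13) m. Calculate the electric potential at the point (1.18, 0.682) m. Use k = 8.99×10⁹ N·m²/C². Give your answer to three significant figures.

-2.38×10⁴ V

The total potential is the scalar sum of each charge's contribution, V = Σ kqᵢ/rᵢ.
Distances from the field point to each charge: r₁ = 1.55 m, r₂ = 0.715 m.
V = k[(-6.59×10⁻⁶)/(1.55) + (1.15×10⁻⁶)/(0.715)] = -2.38×10⁴ V.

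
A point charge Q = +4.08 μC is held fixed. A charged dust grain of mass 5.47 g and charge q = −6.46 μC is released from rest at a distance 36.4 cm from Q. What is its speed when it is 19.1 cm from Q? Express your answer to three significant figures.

Only the electrostatic force acts, so mechanical energy is conserved: ½mv² = U₁ − U₂ = kQq(1/r₁ − 1/r₂).
U₁ − U₂ = (8.99×10⁹ N·m²/C²)(4.08×10⁻⁶ C)(-6.46×10⁻⁶ C)(1/0.364 − 1/0.191) = 0.590 J.
v = √(2·0.590/5.47×10⁻³) = 14.7 m/s.

14.7 m/s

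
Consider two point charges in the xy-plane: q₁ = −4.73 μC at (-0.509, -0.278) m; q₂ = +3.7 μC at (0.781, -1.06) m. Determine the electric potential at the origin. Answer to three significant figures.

-4.81×10⁴ V

Electric potential is a scalar, so the contributions from each charge add algebraically: V = Σ kqᵢ/rᵢ.
Distances from the field point to each charge: r₁ = 0.580 m, r₂ = 1.32 m.
V = k[(-4.73×10⁻⁶)/(0.580) + (3.70×10⁻⁶)/(1.32)] = -4.81×10⁴ V.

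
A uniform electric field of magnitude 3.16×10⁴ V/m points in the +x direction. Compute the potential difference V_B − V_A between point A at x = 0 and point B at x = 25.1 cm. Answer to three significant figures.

In a uniform field, potential decreases in the direction of E: V_B − V_A = −E·Δx.
V_B − V_A = −(3.16×10⁴ V/m)(0.251 m) = -7930 V.

-7930 V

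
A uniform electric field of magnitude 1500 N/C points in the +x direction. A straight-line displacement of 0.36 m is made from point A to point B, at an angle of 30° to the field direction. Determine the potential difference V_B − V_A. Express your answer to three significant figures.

Only the component of displacement along E changes the potential: ΔV = −E·d·cosθ.
ΔV = −(1500 V/m)(0.360 m)cos30° = -468 V.

-468 V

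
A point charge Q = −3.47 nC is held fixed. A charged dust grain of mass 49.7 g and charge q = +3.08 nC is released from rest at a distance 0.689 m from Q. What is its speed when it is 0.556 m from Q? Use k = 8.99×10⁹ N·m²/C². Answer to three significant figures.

1.16×10⁻³ m/s

Only the electrostatic force acts, so mechanical energy is conserved: ½mv² = U₁ − U₂ = kQq(1/r₁ − 1/r₂).
U₁ − U₂ = (8.99×10⁹ N·m²/C²)(-3.47×10⁻⁹ C)(3.08×10⁻⁹ C)(1/0.689 − 1/0.556) = 3.34×10⁻⁸ J.
v = √(2·3.34×10⁻⁸/0.0497) = 1.16×10⁻³ m/s.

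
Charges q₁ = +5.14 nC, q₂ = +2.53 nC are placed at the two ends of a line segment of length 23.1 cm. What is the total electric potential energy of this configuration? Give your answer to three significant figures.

The work to assemble the configuration equals its total potential energy, U = Σ kqᵢqⱼ/rᵢⱼ over all pairs.
The separation is r = 0.231 m.
U = (5.06×10⁻⁷) = 5.06×10⁻⁷ J.

5.06×10⁻⁷ J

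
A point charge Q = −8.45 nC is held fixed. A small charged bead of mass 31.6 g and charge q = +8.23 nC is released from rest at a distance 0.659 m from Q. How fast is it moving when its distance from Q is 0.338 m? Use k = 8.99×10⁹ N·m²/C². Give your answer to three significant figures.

Only the electrostatic force acts, so mechanical energy is conserved: ½mv² = U₁ − U₂ = kQq(1/r₁ − 1/r₂).
U₁ − U₂ = (8.99×10⁹ N·m²/C²)(-8.45×10⁻⁹ C)(8.23×10⁻⁹ C)(1/0.659 − 1/0.338) = 9.01×10⁻⁷ J.
v = √(2·9.01×10⁻⁷/0.0316) = 7.55×10⁻³ m/s.

7.55×10⁻³ m/s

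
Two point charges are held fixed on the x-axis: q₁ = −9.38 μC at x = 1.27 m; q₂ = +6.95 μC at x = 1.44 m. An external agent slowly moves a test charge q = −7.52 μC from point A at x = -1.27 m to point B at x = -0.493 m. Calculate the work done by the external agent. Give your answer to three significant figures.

For quasistatic motion the external work equals the change in potential energy: W_ext = qΔV = q(V_B − V_A).
At A: distances to the source charges are 2.54 m, 2.71 m; V_A = Σ kqᵢ/rᵢ = -1.01×10⁴ V.
At B: distances to the source charges are 1.76 m, 1.93 m; V_B = Σ kqᵢ/rᵢ = -1.55×10⁴ V.
ΔV = V_B − V_A = -5360 V.
W_ext = qΔV = (-7.52×10⁻⁶ C)(-5360 V) = 0.0403 J.

0.0403 J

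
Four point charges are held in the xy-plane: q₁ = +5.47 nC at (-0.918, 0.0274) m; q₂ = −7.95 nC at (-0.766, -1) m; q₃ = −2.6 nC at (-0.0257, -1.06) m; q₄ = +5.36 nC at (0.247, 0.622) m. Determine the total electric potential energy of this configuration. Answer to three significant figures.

The assembly work is the sum of pairwise potential energies, U = Σ_{i<j} kqᵢqⱼ/rᵢⱼ.
Pair separations: r₁₂ = 1.04 m, r₁₃ = 1.41 m, r₁₄ = 1.31 m, r₂₃ = 0.743 m, r₂₄ = 1.91 m, r₃₄ = 1.70 m.
Summing all 6 pair terms gives U = -2.89×10⁻⁷ J.

-2.89×10⁻⁷ J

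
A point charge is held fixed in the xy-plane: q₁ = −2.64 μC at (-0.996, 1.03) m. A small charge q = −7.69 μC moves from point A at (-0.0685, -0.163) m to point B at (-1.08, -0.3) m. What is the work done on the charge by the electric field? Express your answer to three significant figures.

The work done by the electric force is W_field = −ΔU = −q(V_B − V_A) = q(V_A − V_B).
At A: distance to the source charge is 1.51 m; V_A = kq₁/r = -1.57×10⁴ V.
At B: distance to the source charge is 1.33 m; V_B = kq₁/r = -1.78×10⁴ V.
ΔV = V_B − V_A = -2100 V.
W_field = −qΔV = −(-7.69×10⁻⁶ C)(-2100 V) = -0.0162 J.

-0.0162 J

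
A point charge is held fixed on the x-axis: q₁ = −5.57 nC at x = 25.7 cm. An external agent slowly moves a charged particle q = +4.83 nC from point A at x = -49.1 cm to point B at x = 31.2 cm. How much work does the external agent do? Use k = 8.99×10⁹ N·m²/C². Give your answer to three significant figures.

For quasistatic motion the external work equals the change in potential energy: W_ext = qΔV = q(V_B − V_A).
At A: distance to the source charge is 0.748 m; V_A = kq₁/r = -66.9 V.
At B: distance to the source charge is 0.0550 m; V_B = kq₁/r = -910 V.
ΔV = V_B − V_A = -843 V.
W_ext = qΔV = (4.83×10⁻⁹ C)(-843 V) = -4.07×10⁻⁶ J.

-4.07×10⁻⁶ J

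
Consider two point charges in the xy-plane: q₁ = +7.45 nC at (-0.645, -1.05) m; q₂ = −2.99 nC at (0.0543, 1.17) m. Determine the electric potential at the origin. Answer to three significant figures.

31.4 V

Electric potential is a scalar, so the contributions from each charge add algebraically: V = Σ kqᵢ/rᵢ.
Distances from the field point to each charge: r₁ = 1.23 m, r₂ = 1.17 m.
V = k[(7.45×10⁻⁹)/(1.23) + (-2.99×10⁻⁹)/(1.17)] = 31.4 V.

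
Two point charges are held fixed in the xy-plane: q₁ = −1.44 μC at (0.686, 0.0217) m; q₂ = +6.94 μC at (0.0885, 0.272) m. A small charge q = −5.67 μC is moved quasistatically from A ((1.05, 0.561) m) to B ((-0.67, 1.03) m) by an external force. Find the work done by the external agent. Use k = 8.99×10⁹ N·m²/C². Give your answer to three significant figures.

For quasistatic motion the external work equals the change in potential energy: W_ext = qΔV = q(V_B − V_A).
At A: distances to the source charges are 0.651 m, 1.00 m; V_A = Σ kqᵢ/rᵢ = 4.22×10⁴ V.
At B: distances to the source charges are 1.69 m, 1.07 m; V_B = Σ kqᵢ/rᵢ = 5.05×10⁴ V.
ΔV = V_B − V_A = 8280 V.
W_ext = qΔV = (-5.67×10⁻⁶ C)(8280 V) = -0.0469 J.

-0.0469 J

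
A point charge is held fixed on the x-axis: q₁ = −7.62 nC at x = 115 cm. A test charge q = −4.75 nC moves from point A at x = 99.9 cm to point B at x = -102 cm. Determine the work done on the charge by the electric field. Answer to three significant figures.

The work done by the electric force is W_field = −ΔU = −q(V_B − V_A) = q(V_A − V_B).
At A: distance to the source charge is 0.151 m; V_A = kq₁/r = -454 V.
At B: distance to the source charge is 2.17 m; V_B = kq₁/r = -31.6 V.
ΔV = V_B − V_A = 422 V.
W_field = −qΔV = −(-4.75×10⁻⁹ C)(422 V) = 2.00×10⁻⁶ J.

2.00×10⁻⁶ J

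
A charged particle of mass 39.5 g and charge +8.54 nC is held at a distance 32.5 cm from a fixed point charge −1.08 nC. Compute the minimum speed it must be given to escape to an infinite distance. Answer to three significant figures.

3.59×10⁻³ m/s

To just escape, total mechanical energy must reach zero at infinity: ½mv²_min + U = 0, so ½mv²_min = −U = |kQq|/r.
|U| = |kQq|/r = (8.99×10⁹ N·m²/C²)(1.08×10⁻⁹)(8.54×10⁻⁹)/(0.325) = 2.55×10⁻⁷ J.
v_min = √(2|U|/m) = √(2·2.55×10⁻⁷/0.0395) = 3.59×10⁻³ m/s.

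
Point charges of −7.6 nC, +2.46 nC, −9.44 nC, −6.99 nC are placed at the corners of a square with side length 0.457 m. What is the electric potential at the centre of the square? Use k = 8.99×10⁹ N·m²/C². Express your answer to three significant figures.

-600 V

Electric potential is a scalar, so the contributions from each charge add algebraically: V = Σ kqᵢ/rᵢ.
The distance from each corner to the centre is a√2/2 = 0.323 m.
V = k[(-7.60×10⁻⁹)/(0.323) + (2.46×10⁻⁹)/(0.323) + (-9.44×10⁻⁹)/(0.323) + (-6.99×10⁻⁹)/(0.323)] = -600 V.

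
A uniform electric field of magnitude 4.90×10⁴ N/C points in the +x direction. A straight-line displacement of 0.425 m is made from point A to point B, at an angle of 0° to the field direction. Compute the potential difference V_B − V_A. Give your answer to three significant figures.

-2.08×10⁴ V

Only the component of displacement along E changes the potential: ΔV = −E·d·cosθ.
ΔV = −(4.90×10⁴ V/m)(0.425 m)cos0° = -2.08×10⁴ V.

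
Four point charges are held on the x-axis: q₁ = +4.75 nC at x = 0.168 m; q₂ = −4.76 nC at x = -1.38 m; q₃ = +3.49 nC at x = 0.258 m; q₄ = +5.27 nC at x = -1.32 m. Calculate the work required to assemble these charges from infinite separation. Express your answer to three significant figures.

The work to assemble the configuration equals its total potential energy, U = Σ kqᵢqⱼ/rᵢⱼ over all pairs.
Pair separations: r₁₂ = 1.55 m, r₁₃ = 0.0900 m, r₁₄ = 1.49 m, r₂₃ = 1.64 m, r₂₄ = 0.0600 m, r₃₄ = 1.58 m.
Summing all 6 pair terms gives U = -2.07×10⁻⁶ J.

-2.07×10⁻⁶ J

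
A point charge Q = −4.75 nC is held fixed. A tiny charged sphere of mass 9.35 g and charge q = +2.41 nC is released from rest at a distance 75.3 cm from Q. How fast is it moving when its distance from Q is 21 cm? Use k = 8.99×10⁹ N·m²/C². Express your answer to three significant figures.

Only the electrostatic force acts, so mechanical energy is conserved: ½mv² = U₁ − U₂ = kQq(1/r₁ − 1/r₂).
U₁ − U₂ = (8.99×10⁹ N·m²/C²)(-4.75×10⁻⁹ C)(2.41×10⁻⁹ C)(1/0.753 − 1/0.210) = 3.53×10⁻⁷ J.
v = √(2·3.53×10⁻⁷/9.35×10⁻³) = 8.69×10⁻³ m/s.

8.69×10⁻³ m/s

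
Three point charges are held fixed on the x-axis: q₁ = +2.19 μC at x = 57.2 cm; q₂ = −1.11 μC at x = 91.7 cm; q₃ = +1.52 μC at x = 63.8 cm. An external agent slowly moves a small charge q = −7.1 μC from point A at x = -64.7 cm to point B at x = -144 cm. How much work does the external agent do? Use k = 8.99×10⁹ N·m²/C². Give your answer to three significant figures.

0.0588 J

For quasistatic motion the external work equals the change in potential energy: W_ext = qΔV = q(V_B − V_A).
At A: distances to the source charges are 1.22 m, 1.56 m, 1.29 m; V_A = Σ kqᵢ/rᵢ = 2.04×10⁴ V.
At B: distances to the source charges are 2.01 m, 2.36 m, 2.08 m; V_B = Σ kqᵢ/rᵢ = 1.21×10⁴ V.
ΔV = V_B − V_A = -8280 V.
W_ext = qΔV = (-7.10×10⁻⁶ C)(-8280 V) = 0.0588 J.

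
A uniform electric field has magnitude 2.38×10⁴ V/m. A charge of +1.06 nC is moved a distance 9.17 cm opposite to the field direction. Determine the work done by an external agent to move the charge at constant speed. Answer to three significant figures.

2.31×10⁻⁶ J

The potential change for a displacement 9.17 cm opposite to the field direction is ΔV = +Ed = 2180 V.
W_ext = qΔV = 2.31×10⁻⁶ J.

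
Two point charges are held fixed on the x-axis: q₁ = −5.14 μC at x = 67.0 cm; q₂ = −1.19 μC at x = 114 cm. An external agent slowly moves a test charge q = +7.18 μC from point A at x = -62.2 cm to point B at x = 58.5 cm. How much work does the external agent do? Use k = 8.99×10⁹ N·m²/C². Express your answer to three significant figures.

-3.74 J

For quasistatic motion the external work equals the change in potential energy: W_ext = qΔV = q(V_B − V_A).
At A: distances to the source charges are 1.29 m, 1.76 m; V_A = Σ kqᵢ/rᵢ = -4.18×10⁴ V.
At B: distances to the source charges are 0.0850 m, 0.555 m; V_B = Σ kqᵢ/rᵢ = -5.63×10⁵ V.
ΔV = V_B − V_A = -5.21×10⁵ V.
W_ext = qΔV = (7.18×10⁻⁶ C)(-5.21×10⁵ V) = -3.74 J.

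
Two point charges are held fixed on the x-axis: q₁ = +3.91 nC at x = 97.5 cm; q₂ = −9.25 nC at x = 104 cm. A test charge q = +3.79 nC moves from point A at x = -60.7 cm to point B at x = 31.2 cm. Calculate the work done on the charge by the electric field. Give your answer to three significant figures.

1.25×10⁻⁷ J

The work done by the electric force is W_field = −ΔU = −q(V_B − V_A) = q(V_A − V_B).
At A: distances to the source charges are 1.58 m, 1.65 m; V_A = Σ kqᵢ/rᵢ = -28.3 V.
At B: distances to the source charges are 0.663 m, 0.728 m; V_B = Σ kqᵢ/rᵢ = -61.2 V.
ΔV = V_B − V_A = -32.9 V.
W_field = −qΔV = −(3.79×10⁻⁹ C)(-32.9 V) = 1.25×10⁻⁷ J.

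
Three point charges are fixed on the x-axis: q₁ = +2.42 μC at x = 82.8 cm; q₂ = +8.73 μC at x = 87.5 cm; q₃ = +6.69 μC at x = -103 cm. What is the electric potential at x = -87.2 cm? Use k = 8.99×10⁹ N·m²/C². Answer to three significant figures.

The total potential is the scalar sum of each charge's contribution, V = Σ kqᵢ/rᵢ.
Distances from the field point to each charge: r₁ = 1.70 m, r₂ = 1.75 m, r₃ = 0.158 m.
V = k[(2.42×10⁻⁶)/(1.70) + (8.73×10⁻⁶)/(1.75) + (6.69×10⁻⁶)/(0.158)] = 4.38×10⁵ V.

4.38×10⁵ V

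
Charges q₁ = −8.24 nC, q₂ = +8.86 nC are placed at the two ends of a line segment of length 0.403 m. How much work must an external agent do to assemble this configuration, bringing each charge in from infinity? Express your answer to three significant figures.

-1.63×10⁻⁶ J

The work to assemble the configuration equals its total potential energy, U = Σ kqᵢqⱼ/rᵢⱼ over all pairs.
The separation is r = 0.403 m.
U = (-1.63×10⁻⁶) = -1.63×10⁻⁶ J.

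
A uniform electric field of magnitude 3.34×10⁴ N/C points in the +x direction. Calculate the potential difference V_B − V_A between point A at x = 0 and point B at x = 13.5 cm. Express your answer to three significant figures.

In a uniform field, potential decreases in the direction of E: V_B − V_A = −E·Δx.
V_B − V_A = −(3.34×10⁴ V/m)(0.135 m) = -4510 V.

-4510 V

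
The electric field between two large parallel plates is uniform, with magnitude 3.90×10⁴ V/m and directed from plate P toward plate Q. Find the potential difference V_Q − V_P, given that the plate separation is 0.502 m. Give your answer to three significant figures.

In a uniform field, potential decreases in the direction of E: ΔV = −E·d for a displacement d parallel to E.
Going from P to Q is a displacement of 0.502 m along the field, so V_Q − V_P = −Ed = -1.96×10⁴ V.

-1.96×10⁴ V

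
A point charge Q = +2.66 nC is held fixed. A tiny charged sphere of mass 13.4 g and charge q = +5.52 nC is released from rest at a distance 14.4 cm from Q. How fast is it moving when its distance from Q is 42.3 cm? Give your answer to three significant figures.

Only the electrostatic force acts, so mechanical energy is conserved: ½mv² = U₁ − U₂ = kQq(1/r₁ − 1/r₂).
U₁ − U₂ = (8.99×10⁹ N·m²/C²)(2.66×10⁻⁹ C)(5.52×10⁻⁹ C)(1/0.144 − 1/0.423) = 6.05×10⁻⁷ J.
v = √(2·6.05×10⁻⁷/0.0134) = 9.50×10⁻³ m/s.

9.50×10⁻³ m/s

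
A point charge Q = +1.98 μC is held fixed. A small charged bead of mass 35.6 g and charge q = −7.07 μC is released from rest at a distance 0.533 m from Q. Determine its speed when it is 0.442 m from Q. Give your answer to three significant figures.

Only the electrostatic force acts, so mechanical energy is conserved: ½mv² = U₁ − U₂ = kQq(1/r₁ − 1/r₂).
U₁ − U₂ = (8.99×10⁹ N·m²/C²)(1.98×10⁻⁶ C)(-7.07×10⁻⁶ C)(1/0.533 − 1/0.442) = 0.0486 J.
v = √(2·0.0486/0.0356) = 1.65 m/s.

1.65 m/s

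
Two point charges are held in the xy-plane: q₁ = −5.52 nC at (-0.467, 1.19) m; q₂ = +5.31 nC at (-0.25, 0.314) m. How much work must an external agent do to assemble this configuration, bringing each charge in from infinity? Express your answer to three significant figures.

The work to assemble the configuration equals its total potential energy, U = Σ kqᵢqⱼ/rᵢⱼ over all pairs.
Pair separations: r₁₂ = 0.902 m.
U = (-2.92×10⁻⁷) = -2.92×10⁻⁷ J.

-2.92×10⁻⁷ J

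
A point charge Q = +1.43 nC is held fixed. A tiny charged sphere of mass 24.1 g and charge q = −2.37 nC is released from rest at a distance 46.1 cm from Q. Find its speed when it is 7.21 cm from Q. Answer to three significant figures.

Only the electrostatic force acts, so mechanical energy is conserved: ½mv² = U₁ − U₂ = kQq(1/r₁ − 1/r₂).
U₁ − U₂ = (8.99×10⁹ N·m²/C²)(1.43×10⁻⁹ C)(-2.37×10⁻⁹ C)(1/0.461 − 1/0.0721) = 3.56×10⁻⁷ J.
v = √(2·3.56×10⁻⁷/0.0241) = 5.44×10⁻³ m/s.

5.44×10⁻³ m/s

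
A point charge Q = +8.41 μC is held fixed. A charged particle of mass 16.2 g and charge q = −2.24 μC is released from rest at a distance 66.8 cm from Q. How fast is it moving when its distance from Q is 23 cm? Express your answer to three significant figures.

7.72 m/s

Only the electrostatic force acts, so mechanical energy is conserved: ½mv² = U₁ − U₂ = kQq(1/r₁ − 1/r₂).
U₁ − U₂ = (8.99×10⁹ N·m²/C²)(8.41×10⁻⁶ C)(-2.24×10⁻⁶ C)(1/0.668 − 1/0.230) = 0.483 J.
v = √(2·0.483/0.0162) = 7.72 m/s.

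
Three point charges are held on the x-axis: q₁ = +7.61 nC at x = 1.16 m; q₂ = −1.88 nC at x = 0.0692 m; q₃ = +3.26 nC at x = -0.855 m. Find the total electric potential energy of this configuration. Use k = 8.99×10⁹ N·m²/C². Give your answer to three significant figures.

The assembly work is the sum of pairwise potential energies, U = Σ_{i<j} kqᵢqⱼ/rᵢⱼ.
Pair separations: r₁₂ = 1.09 m, r₁₃ = 2.01 m, r₂₃ = 0.924 m.
U = (-1.18×10⁻⁷) + (1.11×10⁻⁷) + (-5.96×10⁻⁸) = -6.68×10⁻⁸ J.

-6.68×10⁻⁸ J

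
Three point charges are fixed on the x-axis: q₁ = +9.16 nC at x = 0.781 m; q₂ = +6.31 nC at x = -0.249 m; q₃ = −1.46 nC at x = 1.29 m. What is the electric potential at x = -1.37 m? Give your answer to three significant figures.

The total potential is the scalar sum of each charge's contribution, V = Σ kqᵢ/rᵢ.
Distances from the field point to each charge: r₁ = 2.15 m, r₂ = 1.12 m, r₃ = 2.66 m.
V = k[(9.16×10⁻⁹)/(2.15) + (6.31×10⁻⁹)/(1.12) + (-1.46×10⁻⁹)/(2.66)] = 84.0 V.

84.0 V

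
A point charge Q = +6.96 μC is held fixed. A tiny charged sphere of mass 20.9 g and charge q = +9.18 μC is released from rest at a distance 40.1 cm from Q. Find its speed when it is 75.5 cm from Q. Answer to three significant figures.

Only the electrostatic force acts, so mechanical energy is conserved: ½mv² = U₁ − U₂ = kQq(1/r₁ − 1/r₂).
U₁ − U₂ = (8.99×10⁹ N·m²/C²)(6.96×10⁻⁶ C)(9.18×10⁻⁶ C)(1/0.401 − 1/0.755) = 0.672 J.
v = √(2·0.672/0.0209) = 8.02 m/s.

8.02 m/s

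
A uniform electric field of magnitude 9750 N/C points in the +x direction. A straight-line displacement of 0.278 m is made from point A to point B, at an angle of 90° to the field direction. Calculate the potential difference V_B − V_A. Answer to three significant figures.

0 V

Only the component of displacement along E changes the potential: ΔV = −E·d·cosθ.
ΔV = −(9750 V/m)(0.278 m)cos90° = 0 V.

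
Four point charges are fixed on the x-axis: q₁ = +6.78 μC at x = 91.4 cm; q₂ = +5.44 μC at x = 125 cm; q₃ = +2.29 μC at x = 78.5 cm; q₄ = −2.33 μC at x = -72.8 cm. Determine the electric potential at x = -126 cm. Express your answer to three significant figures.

The total potential is the scalar sum of each charge's contribution, V = Σ kqᵢ/rᵢ.
Distances from the field point to each charge: r₁ = 2.17 m, r₂ = 2.51 m, r₃ = 2.04 m, r₄ = 0.532 m.
V = k[(6.78×10⁻⁶)/(2.17) + (5.44×10⁻⁶)/(2.51) + (2.29×10⁻⁶)/(2.04) + (-2.33×10⁻⁶)/(0.532)] = 1.82×10⁴ V.

1.82×10⁴ V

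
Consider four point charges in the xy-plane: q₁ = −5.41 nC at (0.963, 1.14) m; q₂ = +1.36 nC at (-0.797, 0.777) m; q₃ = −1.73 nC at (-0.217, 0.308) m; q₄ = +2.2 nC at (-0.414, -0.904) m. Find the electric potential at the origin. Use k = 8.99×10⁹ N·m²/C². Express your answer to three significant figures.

-43.0 V

The total potential is the scalar sum of each charge's contribution, V = Σ kqᵢ/rᵢ.
Distances from the field point to each charge: r₁ = 1.49 m, r₂ = 1.11 m, r₃ = 0.377 m, r₄ = 0.994 m.
V = k[(-5.41×10⁻⁹)/(1.49) + (1.36×10⁻⁹)/(1.11) + (-1.73×10⁻⁹)/(0.377) + (2.20×10⁻⁹)/(0.994)] = -43.0 V.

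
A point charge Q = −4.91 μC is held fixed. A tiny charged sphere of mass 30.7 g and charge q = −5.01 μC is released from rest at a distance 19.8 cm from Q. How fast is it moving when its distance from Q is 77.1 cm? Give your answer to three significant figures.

7.35 m/s

Only the electrostatic force acts, so mechanical energy is conserved: ½mv² = U₁ − U₂ = kQq(1/r₁ − 1/r₂).
U₁ − U₂ = (8.99×10⁹ N·m²/C²)(-4.91×10⁻⁶ C)(-5.01×10⁻⁶ C)(1/0.198 − 1/0.771) = 0.830 J.
v = √(2·0.830/0.0307) = 7.35 m/s.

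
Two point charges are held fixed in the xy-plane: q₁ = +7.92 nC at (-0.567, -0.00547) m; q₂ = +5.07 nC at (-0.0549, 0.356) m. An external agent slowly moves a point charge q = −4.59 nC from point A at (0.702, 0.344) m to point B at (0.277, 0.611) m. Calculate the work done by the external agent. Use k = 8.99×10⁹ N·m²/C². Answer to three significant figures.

-2.88×10⁻⁷ J

For quasistatic motion the external work equals the change in potential energy: W_ext = qΔV = q(V_B − V_A).
At A: distances to the source charges are 1.32 m, 0.757 m; V_A = Σ kqᵢ/rᵢ = 114 V.
At B: distances to the source charges are 1.05 m, 0.419 m; V_B = Σ kqᵢ/rᵢ = 177 V.
ΔV = V_B − V_A = 62.7 V.
W_ext = qΔV = (-4.59×10⁻⁹ C)(62.7 V) = -2.88×10⁻⁷ J.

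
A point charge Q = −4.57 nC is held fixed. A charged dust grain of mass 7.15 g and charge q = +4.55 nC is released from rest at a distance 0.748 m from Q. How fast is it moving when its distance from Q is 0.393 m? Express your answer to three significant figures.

Only the electrostatic force acts, so mechanical energy is conserved: ½mv² = U₁ − U₂ = kQq(1/r₁ − 1/r₂).
U₁ − U₂ = (8.99×10⁹ N·m²/C²)(-4.57×10⁻⁹ C)(4.55×10⁻⁹ C)(1/0.748 − 1/0.393) = 2.26×10⁻⁷ J.
v = √(2·2.26×10⁻⁷/7.15×10⁻³) = 7.95×10⁻³ m/s.

7.95×10⁻³ m/s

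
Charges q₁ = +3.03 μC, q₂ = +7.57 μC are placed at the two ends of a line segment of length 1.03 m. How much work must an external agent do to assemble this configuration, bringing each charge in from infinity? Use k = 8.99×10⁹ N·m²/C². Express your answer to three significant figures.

0.200 J

The work to assemble the configuration equals its total potential energy, U = Σ kqᵢqⱼ/rᵢⱼ over all pairs.
The separation is r = 1.03 m.
U = (0.200) = 0.200 J.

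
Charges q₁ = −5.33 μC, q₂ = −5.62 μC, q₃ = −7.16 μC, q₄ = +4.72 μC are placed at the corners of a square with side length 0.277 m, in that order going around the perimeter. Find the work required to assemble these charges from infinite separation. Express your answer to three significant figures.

0.632 J

The work to assemble the configuration equals its total potential energy, U = Σ kqᵢqⱼ/rᵢⱼ over all pairs.
The four side pairs have separation 0.277 m and the two diagonal pairs 0.392 m.
Summing all 6 pair terms gives U = 0.632 J.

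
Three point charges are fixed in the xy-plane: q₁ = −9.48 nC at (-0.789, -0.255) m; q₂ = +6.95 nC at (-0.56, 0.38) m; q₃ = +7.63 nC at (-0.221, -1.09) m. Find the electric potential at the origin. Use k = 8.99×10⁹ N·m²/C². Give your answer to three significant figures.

51.2 V

Electric potential is a scalar, so the contributions from each charge add algebraically: V = Σ kqᵢ/rᵢ.
Distances from the field point to each charge: r₁ = 0.829 m, r₂ = 0.677 m, r₃ = 1.11 m.
V = k[(-9.48×10⁻⁹)/(0.829) + (6.95×10⁻⁹)/(0.677) + (7.63×10⁻⁹)/(1.11)] = 51.2 V.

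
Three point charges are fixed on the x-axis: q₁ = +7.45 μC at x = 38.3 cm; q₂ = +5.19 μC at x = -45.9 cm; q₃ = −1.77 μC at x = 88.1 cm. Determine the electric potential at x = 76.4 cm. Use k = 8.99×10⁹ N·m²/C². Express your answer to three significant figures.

7.79×10⁴ V

Electric potential is a scalar, so the contributions from each charge add algebraically: V = Σ kqᵢ/rᵢ.
Distances from the field point to each charge: r₁ = 0.381 m, r₂ = 1.22 m, r₃ = 0.117 m.
V = k[(7.45×10⁻⁶)/(0.381) + (5.19×10⁻⁶)/(1.22) + (-1.77×10⁻⁶)/(0.117)] = 7.79×10⁴ V.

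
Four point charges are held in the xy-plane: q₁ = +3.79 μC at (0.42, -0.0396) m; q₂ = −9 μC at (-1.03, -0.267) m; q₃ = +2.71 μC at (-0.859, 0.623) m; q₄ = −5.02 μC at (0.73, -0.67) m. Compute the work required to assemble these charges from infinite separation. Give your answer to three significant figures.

-0.465 J

The assembly work is the sum of pairwise potential energies, U = Σ_{i<j} kqᵢqⱼ/rᵢⱼ.
Pair separations: r₁₂ = 1.47 m, r₁₃ = 1.44 m, r₁₄ = 0.702 m, r₂₃ = 0.906 m, r₂₄ = 1.81 m, r₃₄ = 2.05 m.
Summing all 6 pair terms gives U = -0.465 J.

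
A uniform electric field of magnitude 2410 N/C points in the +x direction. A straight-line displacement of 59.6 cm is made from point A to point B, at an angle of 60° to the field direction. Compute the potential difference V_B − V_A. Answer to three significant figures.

Only the component of displacement along E changes the potential: ΔV = −E·d·cosθ.
ΔV = −(2410 V/m)(0.596 m)cos60° = -718 V.

-718 V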